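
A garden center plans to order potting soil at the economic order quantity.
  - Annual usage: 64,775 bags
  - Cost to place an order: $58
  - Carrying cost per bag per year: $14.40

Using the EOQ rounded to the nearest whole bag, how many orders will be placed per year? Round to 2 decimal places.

EOQ = √(2DS/H) = √(2 × 64,775 × 58 / 14.4)
    = √(521,798.61) ≈ 722.36 → Q = 722
Orders per year = D/Q = 64,775 / 722 = 89.716

89.72 orders per year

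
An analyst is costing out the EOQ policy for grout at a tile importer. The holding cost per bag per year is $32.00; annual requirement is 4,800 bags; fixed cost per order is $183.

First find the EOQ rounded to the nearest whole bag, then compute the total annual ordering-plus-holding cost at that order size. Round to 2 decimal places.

$7,497.85

Optimal lot size Q* = (2 × 4,800 × $183 / $32)^½ ≈ 234.31 → Q = 234 bags
Annual ordering cost = (D/Q)·S = (4,800/234) × 183 = $3,753.85
Annual holding cost  = (Q/2)·H = (234/2) × 32 = $3,744.00
Total = $3,753.85 + $3,744.00 = $7,497.85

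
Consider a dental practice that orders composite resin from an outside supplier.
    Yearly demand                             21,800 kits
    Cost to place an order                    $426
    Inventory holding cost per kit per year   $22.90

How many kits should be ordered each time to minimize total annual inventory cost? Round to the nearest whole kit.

Optimal lot size Q* = (2 × 21,800 × $426 / $22.9)^½ ≈ 900.60

901 kits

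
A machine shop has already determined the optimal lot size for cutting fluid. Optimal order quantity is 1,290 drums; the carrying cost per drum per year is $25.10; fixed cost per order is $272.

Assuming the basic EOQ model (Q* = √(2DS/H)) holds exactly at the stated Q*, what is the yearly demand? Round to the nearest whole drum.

76,781 drums per year

From Q* = √(2DS/H) ⇒ Q*² = 2DS/H.
D = Q²H / (2S) = 1,290² × 25.1 / (2 × 272) = 76,781.08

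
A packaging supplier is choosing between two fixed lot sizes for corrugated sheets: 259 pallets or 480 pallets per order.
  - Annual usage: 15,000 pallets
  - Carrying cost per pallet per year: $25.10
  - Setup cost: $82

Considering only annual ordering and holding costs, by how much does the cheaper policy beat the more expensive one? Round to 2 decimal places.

TC(Q) = (D/Q)S + (Q/2)H
TC(259) = (15,000/259)×82 + (259/2)×25.1 = $7,999.48
TC(480) = (15,000/480)×82 + (480/2)×25.1 = $8,586.50
Cheaper: Q = 259.  Difference = $587.02

$587.02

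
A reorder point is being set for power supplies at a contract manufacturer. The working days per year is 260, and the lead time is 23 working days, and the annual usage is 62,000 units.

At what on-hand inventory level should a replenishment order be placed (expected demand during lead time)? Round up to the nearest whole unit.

5,485 units

Daily demand d = 62,000 / 260 = 238.462 units/day
Demand during lead time = 238.462 × 23 = 5,484.62
Reorder point = 5,484.62 → round up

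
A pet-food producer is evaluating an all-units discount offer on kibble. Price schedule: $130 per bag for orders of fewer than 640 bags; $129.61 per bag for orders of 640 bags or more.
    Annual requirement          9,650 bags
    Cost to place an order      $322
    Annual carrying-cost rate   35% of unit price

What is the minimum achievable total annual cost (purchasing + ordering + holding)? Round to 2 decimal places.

H₁ = 35%×$130 = $45.5000;  H₂ = 35%×$129.61 = $45.3635
EOQ₁ = √(2×9,650×322/45.5000) = 369.57  (< 640, feasible at tier 1)
EOQ₂ = √(2×9,650×322/45.3635) = 370.13  (< 640 → use Q = 640 at tier-2 price)
TC(tier 1 (EOQ₁), Q≈369.6) = $1,271,315.60
TC(tier 2, Q≈640.0) = $1,270,107.98
Minimum at tier 2: $1,270,107.98

$1,270,107.98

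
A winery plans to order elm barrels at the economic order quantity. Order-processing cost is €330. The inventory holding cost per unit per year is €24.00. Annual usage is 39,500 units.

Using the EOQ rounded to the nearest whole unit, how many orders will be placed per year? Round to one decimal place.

37.9 orders per year

2DS/H = 2·39,500·330/24 = 1,086,250.00
EOQ = √1,086,250.00 ≈ 1,042.23 → Q = 1,042
N = D/Q = 39,500/1,042 ≈ 37.908 orders/yr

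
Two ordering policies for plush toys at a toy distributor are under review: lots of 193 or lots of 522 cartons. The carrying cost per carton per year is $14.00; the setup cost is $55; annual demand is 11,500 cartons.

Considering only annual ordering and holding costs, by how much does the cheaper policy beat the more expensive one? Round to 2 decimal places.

$237.48

TC(Q) = (D/Q)S + (Q/2)H
TC(193) = (11,500/193)×55 + (193/2)×14 = $4,628.20
TC(522) = (11,500/522)×55 + (522/2)×14 = $4,865.69
Lots of 193 are cheaper by $237.48.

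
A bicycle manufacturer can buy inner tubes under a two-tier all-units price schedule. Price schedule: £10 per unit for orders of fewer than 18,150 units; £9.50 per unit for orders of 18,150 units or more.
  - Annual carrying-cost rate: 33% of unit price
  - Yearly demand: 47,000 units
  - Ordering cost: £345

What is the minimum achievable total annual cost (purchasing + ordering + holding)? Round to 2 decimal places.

£475,843.51

H₁ = 33%×£10 = £3.3000;  H₂ = 33%×£9.50 = £3.1350
EOQ₁ = √(2×47,000×345/3.3000) = 3,134.85  (< 18,150, feasible at tier 1)
EOQ₂ = √(2×47,000×345/3.1350) = 3,216.29  (< 18,150 → use Q = 18,150 at tier-2 price)
TC(tier 1 (EOQ₁), Q≈3,134.8) = £480,345.00
TC(tier 2, Q≈18,150.0) = £475,843.51
Minimum at tier 2: £475,843.51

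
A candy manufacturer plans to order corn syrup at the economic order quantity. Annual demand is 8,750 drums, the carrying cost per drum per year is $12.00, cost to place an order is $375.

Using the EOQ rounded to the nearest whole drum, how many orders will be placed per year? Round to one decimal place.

EOQ = √(2DS/H) = √(2 × 8,750 × 375 / 12)
    = √(546,875.00) ≈ 739.51 → Q = 740
N = D/Q = 8,750/740 ≈ 11.824 orders/yr

11.8 orders per year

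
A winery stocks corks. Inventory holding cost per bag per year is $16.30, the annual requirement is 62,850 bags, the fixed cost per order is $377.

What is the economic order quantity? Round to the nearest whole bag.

1,705 bags

EOQ = √(2DS/H) = √(2 × 62,850 × 377 / 16.3)
    = √(2,907,294.48) ≈ 1,705.08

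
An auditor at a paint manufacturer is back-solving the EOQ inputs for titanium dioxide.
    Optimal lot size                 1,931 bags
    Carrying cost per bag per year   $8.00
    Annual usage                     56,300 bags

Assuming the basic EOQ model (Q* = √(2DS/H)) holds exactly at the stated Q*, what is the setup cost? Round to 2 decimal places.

EOQ relation: Q² = 2DS/H, so rearrange for the unknown.
S = Q²H / (2D) = 1,931² × 8 / (2 × 56,300) = 264.9209

$264.92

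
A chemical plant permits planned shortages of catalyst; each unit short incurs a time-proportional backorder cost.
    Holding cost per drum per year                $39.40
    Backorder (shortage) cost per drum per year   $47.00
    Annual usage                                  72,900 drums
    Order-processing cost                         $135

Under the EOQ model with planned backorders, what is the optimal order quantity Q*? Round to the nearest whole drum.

Q* = √(2DS/H) · √((H + b)/b)
   = √(2 × 72,900 × 135 / 39.4) · √((39.4 + 47) / 47)
   = 706.802 × 1.3558 ≈ 958.31

958 drums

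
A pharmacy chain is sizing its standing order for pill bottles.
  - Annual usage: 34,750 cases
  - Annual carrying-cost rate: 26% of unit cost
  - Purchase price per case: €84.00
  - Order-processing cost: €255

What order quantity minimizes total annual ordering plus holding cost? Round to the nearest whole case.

901 cases

Holding cost per case per year: H = 26% × €84 = €21.8400
Optimal lot size Q* = (2 × 34,750 × €255 / €21.84)^½ ≈ 900.82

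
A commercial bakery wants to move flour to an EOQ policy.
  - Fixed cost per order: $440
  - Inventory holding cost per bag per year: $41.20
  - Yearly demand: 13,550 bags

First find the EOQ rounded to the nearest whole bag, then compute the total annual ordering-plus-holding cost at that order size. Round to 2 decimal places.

Optimal lot size Q* = (2 × 13,550 × $440 / $41.2)^½ ≈ 537.98 → Q = 538 bags
Orders/yr = 13,550/538 = 25.186; ordering cost = 25.186 × $440 = $11,081.78
Average inventory = 538/2 = 269; holding cost = 269 × $41.2 = $11,082.80
Total = $11,081.78 + $11,082.80 = $22,164.58

$22,164.58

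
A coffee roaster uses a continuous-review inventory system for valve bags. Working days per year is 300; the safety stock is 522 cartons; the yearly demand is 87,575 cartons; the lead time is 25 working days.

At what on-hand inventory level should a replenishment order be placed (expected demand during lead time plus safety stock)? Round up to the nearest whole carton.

7,820 cartons

Daily demand d = 87,575 / 300 = 291.917 cartons/day
Demand during lead time = 291.917 × 25 = 7,297.92
Reorder point = 7,297.92 + 522 = 7,819.92 → round up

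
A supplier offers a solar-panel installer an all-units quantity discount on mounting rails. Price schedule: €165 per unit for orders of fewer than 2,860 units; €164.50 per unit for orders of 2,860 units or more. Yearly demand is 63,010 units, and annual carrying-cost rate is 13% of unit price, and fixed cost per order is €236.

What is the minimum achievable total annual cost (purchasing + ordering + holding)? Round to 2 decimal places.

H₁ = 13%×€165 = €21.4500;  H₂ = 13%×€164.50 = €21.3850
EOQ₁ = √(2×63,010×236/21.4500) = 1,177.50  (< 2,860, feasible at tier 1)
EOQ₂ = √(2×63,010×236/21.3850) = 1,179.29  (< 2,860 → use Q = 2,860 at tier-2 price)
TC(tier 1 (EOQ₁), Q≈1,177.5) = €10,421,907.44
TC(tier 2, Q≈2,860.0) = €10,400,924.98
Minimum at tier 2: €10,400,924.98

€10,400,924.98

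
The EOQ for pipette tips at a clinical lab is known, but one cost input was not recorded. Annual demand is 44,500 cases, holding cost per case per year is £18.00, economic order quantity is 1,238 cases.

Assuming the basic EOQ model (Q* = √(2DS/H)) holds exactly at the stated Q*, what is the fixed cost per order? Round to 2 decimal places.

From Q* = √(2DS/H) ⇒ Q*² = 2DS/H.
S = Q²H / (2D) = 1,238² × 18 / (2 × 44,500) = 309.9729

£309.97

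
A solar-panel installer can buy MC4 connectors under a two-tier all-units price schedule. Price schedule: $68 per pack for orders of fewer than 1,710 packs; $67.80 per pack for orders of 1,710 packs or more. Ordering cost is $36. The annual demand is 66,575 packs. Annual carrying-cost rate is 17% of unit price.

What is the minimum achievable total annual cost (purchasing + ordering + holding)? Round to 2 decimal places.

$4,525,041.31

H₁ = 17%×$68 = $11.5600;  H₂ = 17%×$67.80 = $11.5260
EOQ₁ = √(2×66,575×36/11.5600) = 643.94  (< 1,710, feasible at tier 1)
EOQ₂ = √(2×66,575×36/11.5260) = 644.89  (< 1,710 → use Q = 1,710 at tier-2 price)
TC(tier 1 (EOQ₁), Q≈643.9) = $4,534,543.90
TC(tier 2, Q≈1,710.0) = $4,525,041.31
Minimum at tier 2: $4,525,041.31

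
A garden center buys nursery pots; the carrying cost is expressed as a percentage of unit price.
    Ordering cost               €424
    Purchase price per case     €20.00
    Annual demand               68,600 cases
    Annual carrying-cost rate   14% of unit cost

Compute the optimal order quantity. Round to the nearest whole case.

4,558 cases

Carrying cost H = €20 × 14% = €2.8000/case/yr
2DS/H = 2·68,600·424/2.8 = 20,776,000.00
EOQ = √20,776,000.00 ≈ 4,558.07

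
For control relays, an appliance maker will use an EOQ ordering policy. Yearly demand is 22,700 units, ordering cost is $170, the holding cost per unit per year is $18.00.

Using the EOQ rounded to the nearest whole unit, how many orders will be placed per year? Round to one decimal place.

34.7 orders per year

Q* = √(2·D·S / H) = √(2·22,700·170 / 18) = √428,777.8 ≈ 654.81 → Q = 655
Orders per year = D/Q = 22,700 / 655 = 34.656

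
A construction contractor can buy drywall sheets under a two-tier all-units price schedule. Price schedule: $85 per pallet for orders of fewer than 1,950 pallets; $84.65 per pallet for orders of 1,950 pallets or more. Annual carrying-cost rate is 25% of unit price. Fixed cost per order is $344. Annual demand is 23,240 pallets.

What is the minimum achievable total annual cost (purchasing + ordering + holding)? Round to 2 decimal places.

$1,991,999.21

H₁ = 25%×$85 = $21.2500;  H₂ = 25%×$84.65 = $21.1625
EOQ₁ = √(2×23,240×344/21.2500) = 867.43  (< 1,950, feasible at tier 1)
EOQ₂ = √(2×23,240×344/21.1625) = 869.22  (< 1,950 → use Q = 1,950 at tier-2 price)
TC(tier 1 (EOQ₁), Q≈867.4) = $1,993,832.82
TC(tier 2, Q≈1,950.0) = $1,991,999.21
Minimum at tier 2: $1,991,999.21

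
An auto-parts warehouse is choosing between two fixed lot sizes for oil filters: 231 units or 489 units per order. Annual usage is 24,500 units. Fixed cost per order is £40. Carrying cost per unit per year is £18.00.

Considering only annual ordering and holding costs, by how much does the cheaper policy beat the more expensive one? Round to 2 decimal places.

For each Q, cost = (D/Q)·S + (Q/2)·H.
TC(231) = (24,500/231)×40 + (231/2)×18 = £6,321.42
TC(489) = (24,500/489)×40 + (489/2)×18 = £6,405.09
|ΔTC| = |£6,321.42 − £6,405.09| = £83.67

£83.67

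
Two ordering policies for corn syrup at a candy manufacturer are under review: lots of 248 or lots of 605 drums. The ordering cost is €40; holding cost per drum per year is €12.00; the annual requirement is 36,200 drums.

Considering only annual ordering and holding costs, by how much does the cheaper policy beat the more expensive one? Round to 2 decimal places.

TC(Q) = (D/Q)S + (Q/2)H
TC(248) = (36,200/248)×40 + (248/2)×12 = €7,326.71
TC(605) = (36,200/605)×40 + (605/2)×12 = €6,023.39
|ΔTC| = |€7,326.71 − €6,023.39| = €1,303.32

€1,303.32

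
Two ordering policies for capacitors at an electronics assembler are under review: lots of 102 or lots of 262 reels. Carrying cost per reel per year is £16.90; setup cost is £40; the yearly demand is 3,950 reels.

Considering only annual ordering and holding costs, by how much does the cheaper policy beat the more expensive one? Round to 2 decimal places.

Annual cost at Q: ordering D·S/Q plus holding Q·H/2.
TC(102) = (3,950/102)×40 + (102/2)×16.9 = £2,410.92
TC(262) = (3,950/262)×40 + (262/2)×16.9 = £2,816.95
Lots of 102 are cheaper by £406.03.

£406.03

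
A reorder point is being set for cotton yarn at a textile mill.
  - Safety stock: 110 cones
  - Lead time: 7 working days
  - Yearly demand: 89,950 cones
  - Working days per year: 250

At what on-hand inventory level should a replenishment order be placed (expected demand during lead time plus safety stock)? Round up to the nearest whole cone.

2,629 cones

Daily demand d = 89,950 / 250 = 359.800 cones/day
Demand during lead time = 359.800 × 7 = 2,518.60
Reorder point = 2,518.60 + 110 = 2,628.60 → round up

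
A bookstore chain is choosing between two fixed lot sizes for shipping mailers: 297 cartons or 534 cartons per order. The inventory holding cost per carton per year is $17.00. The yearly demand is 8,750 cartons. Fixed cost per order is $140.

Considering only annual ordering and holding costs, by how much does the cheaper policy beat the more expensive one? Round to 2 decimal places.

Annual cost at Q: ordering D·S/Q plus holding Q·H/2.
TC(297) = (8,750/297)×140 + (297/2)×17 = $6,649.08
TC(534) = (8,750/534)×140 + (534/2)×17 = $6,833.01
Lots of 297 are cheaper by $183.93.

$183.93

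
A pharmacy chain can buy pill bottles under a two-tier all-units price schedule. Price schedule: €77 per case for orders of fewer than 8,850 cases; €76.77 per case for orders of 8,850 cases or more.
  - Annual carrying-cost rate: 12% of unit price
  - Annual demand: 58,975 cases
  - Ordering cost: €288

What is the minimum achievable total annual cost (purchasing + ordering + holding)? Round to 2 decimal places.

€4,558,791.63

H₁ = 12%×€77 = €9.2400;  H₂ = 12%×€76.77 = €9.2124
EOQ₁ = √(2×58,975×288/9.2400) = 1,917.38  (< 8,850, feasible at tier 1)
EOQ₂ = √(2×58,975×288/9.2124) = 1,920.25  (< 8,850 → use Q = 8,850 at tier-2 price)
TC(tier 1 (EOQ₁), Q≈1,917.4) = €4,558,791.63
TC(tier 2, Q≈8,850.0) = €4,570,194.81
Minimum at tier 1 (EOQ₁): €4,558,791.63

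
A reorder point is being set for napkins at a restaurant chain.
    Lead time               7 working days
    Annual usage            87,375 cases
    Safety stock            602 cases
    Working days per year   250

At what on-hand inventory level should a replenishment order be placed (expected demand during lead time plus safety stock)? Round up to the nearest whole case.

3,049 cases

Daily demand d = 87,375 / 250 = 349.500 cases/day
Demand during lead time = 349.500 × 7 = 2,446.50
Reorder point = 2,446.50 + 602 = 3,048.50 → round up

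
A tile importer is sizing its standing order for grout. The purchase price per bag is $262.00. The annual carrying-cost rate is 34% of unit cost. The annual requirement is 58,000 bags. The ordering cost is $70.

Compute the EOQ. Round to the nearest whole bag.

302 bags

Holding cost per bag per year: H = 34% × $262 = $89.0800
Optimal lot size Q* = (2 × 58,000 × $70 / $89.08)^½ ≈ 301.92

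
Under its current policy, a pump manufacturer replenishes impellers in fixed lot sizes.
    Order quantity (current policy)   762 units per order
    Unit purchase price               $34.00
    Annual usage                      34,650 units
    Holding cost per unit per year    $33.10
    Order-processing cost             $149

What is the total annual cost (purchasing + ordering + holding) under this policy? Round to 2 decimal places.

$1,197,486.49

Annual ordering cost = (D/Q)·S = (34,650/762) × 149 = $6,775.39
Annual holding cost  = (Q/2)·H = (762/2) × 33.1 = $12,611.10
Purchase cost = D·C = 34,650 × 34 = $1,178,100.00
Total = $6,775.39 + $12,611.10 + $1,178,100.00 = $1,197,486.49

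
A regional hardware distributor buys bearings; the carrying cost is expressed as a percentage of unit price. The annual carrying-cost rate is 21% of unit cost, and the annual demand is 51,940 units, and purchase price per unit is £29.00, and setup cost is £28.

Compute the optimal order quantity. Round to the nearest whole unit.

691 units

H = i·C = 0.21 × £29 = £6.0900 per unit-year
Q* = √(2·D·S / H) = √(2·51,940·28 / 6.09) = √477,609.2 ≈ 691.09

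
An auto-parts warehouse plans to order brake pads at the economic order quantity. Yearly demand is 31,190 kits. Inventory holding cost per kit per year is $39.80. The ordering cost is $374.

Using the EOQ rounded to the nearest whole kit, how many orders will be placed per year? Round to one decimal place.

40.7 orders per year

Optimal lot size Q* = (2 × 31,190 × $374 / $39.8)^½ ≈ 765.63 → Q = 766
Orders per year = D/Q = 31,190 / 766 = 40.718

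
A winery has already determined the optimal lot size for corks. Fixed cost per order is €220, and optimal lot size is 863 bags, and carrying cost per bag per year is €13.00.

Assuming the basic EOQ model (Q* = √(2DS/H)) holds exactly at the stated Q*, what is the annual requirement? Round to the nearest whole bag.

22,005 bags per year

EOQ relation: Q² = 2DS/H, so rearrange for the unknown.
D = Q²H / (2S) = 863² × 13 / (2 × 220) = 22,004.54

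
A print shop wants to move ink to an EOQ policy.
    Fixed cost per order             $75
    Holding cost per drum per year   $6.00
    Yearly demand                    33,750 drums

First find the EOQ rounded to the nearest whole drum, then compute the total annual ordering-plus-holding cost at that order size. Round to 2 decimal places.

Q* = √(2·D·S / H) = √(2·33,750·75 / 6) = √843,750.0 ≈ 918.56 → Q = 919 drums
Ordering: D/Q × S = 33,750/919 × $75 = $2,754.35
Holding:  Q/2 × H = 919/2 × $6 = $2,757.00
Total = $2,754.35 + $2,757.00 = $5,511.35

$5,511.35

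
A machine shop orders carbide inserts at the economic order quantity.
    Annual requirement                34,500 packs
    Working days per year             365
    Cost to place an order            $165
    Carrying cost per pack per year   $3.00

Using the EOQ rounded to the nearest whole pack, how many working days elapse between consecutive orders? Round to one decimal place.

EOQ = √(2DS/H) = √(2 × 34,500 × 165 / 3)
    = √(3,795,000.00) ≈ 1,948.08 → Q = 1,948 packs
Days between orders = 365 / (D/Q) = 365 / 17.710 ≈ 20.609

20.6 days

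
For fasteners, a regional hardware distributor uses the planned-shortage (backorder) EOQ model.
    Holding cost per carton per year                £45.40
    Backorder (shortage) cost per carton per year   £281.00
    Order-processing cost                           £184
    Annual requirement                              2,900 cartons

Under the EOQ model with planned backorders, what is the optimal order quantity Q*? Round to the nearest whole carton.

165 cartons

Basic EOQ = √(2·2,900·184/45.4) = 153.319
Backorder adjustment √((H+b)/b) = √((45.4+281)/281) = 1.0778
Q* = 153.319 × 1.0778 ≈ 165.24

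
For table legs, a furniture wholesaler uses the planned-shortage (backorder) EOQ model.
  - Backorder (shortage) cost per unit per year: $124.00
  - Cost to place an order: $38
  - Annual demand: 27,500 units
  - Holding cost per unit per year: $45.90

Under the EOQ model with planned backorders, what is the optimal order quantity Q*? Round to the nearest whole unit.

Q* = √(2DS/H) · √((H + b)/b)
   = √(2 × 27,500 × 38 / 45.9) · √((45.9 + 124) / 124)
   = 213.386 × 1.1705 ≈ 249.78

250 units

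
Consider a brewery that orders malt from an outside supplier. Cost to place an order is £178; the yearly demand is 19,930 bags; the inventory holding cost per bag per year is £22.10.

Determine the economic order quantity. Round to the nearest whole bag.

Q* = √(2·D·S / H) = √(2·19,930·178 / 22.1) = √321,044.3 ≈ 566.61

567 bags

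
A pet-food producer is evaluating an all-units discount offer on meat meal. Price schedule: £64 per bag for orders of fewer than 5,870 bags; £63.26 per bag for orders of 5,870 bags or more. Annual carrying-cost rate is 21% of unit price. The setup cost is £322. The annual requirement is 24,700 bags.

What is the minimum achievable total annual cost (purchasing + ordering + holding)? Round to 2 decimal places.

£1,595,421.47

H₁ = 21%×£64 = £13.4400;  H₂ = 21%×£63.26 = £13.2846
EOQ₁ = √(2×24,700×322/13.4400) = 1,087.91  (< 5,870, feasible at tier 1)
EOQ₂ = √(2×24,700×322/13.2846) = 1,094.25  (< 5,870 → use Q = 5,870 at tier-2 price)
TC(tier 1 (EOQ₁), Q≈1,087.9) = £1,595,421.47
TC(tier 2, Q≈5,870.0) = £1,602,867.22
Minimum at tier 1 (EOQ₁): £1,595,421.47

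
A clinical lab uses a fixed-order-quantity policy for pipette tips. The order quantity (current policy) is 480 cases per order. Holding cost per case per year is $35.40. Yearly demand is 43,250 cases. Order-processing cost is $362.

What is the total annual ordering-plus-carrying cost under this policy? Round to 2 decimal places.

Orders/yr = 43,250/480 = 90.104; ordering cost = 90.104 × $362 = $32,617.71
Average inventory = 480/2 = 240; holding cost = 240 × $35.4 = $8,496.00
Total = $32,617.71 + $8,496.00 = $41,113.71

$41,113.71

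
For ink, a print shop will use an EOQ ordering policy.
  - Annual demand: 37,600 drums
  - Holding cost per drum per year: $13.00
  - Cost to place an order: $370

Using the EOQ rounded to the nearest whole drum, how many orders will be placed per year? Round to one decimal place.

25.7 orders per year

Optimal lot size Q* = (2 × 37,600 × $370 / $13)^½ ≈ 1,462.98 → Q = 1,463
Orders per year = D/Q = 37,600 / 1,463 = 25.701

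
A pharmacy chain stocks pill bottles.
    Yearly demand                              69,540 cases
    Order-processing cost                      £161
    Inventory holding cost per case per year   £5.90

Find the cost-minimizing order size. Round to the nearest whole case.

EOQ = √(2DS/H) = √(2 × 69,540 × 161 / 5.9)
    = √(3,795,233.90) ≈ 1,948.14

1,948 cases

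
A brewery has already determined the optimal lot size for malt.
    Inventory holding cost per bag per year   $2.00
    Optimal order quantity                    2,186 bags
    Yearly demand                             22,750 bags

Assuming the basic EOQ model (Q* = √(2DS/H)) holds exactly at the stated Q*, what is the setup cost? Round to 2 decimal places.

EOQ relation: Q² = 2DS/H, so rearrange for the unknown.
S = Q²H / (2D) = 2,186² × 2 / (2 × 22,750) = 210.0482

$210.05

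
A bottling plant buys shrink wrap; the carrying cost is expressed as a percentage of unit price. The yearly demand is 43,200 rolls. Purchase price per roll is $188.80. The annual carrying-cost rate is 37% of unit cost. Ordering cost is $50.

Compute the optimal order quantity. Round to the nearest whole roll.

249 rolls

Holding cost per roll per year: H = 37% × $188.8 = $69.8560
Optimal lot size Q* = (2 × 43,200 × $50 / $69.856)^½ ≈ 248.68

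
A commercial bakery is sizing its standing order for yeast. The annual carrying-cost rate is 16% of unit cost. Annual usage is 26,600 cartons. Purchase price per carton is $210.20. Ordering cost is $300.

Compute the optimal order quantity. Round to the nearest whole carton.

689 cartons

Carrying cost H = $210.2 × 16% = $33.6320/carton/yr
EOQ = √(2DS/H) = √(2 × 26,600 × 300 / 33.632)
    = √(474,548.05) ≈ 688.87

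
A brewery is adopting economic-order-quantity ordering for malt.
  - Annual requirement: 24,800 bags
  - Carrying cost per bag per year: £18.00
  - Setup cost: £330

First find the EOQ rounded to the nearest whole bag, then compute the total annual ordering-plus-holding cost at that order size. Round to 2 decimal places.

EOQ = √(2DS/H) = √(2 × 24,800 × 330 / 18)
    = √(909,333.33) ≈ 953.59 → Q = 954 bags
Annual ordering cost = (D/Q)·S = (24,800/954) × 330 = £8,578.62
Annual holding cost  = (Q/2)·H = (954/2) × 18 = £8,586.00
Total = £8,578.62 + £8,586.00 = £17,164.62

£17,164.62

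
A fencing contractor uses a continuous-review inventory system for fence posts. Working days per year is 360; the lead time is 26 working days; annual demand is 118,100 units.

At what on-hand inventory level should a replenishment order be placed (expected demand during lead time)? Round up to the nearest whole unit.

Daily demand d = 118,100 / 360 = 328.056 units/day
Demand during lead time = 328.056 × 26 = 8,529.44
Reorder point = 8,529.44 → round up

8,530 units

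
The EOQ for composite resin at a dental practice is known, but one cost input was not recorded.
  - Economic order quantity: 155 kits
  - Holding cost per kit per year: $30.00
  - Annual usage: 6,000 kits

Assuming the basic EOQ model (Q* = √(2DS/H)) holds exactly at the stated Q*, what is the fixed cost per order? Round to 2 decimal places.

EOQ relation: Q² = 2DS/H, so rearrange for the unknown.
S = Q²H / (2D) = 155² × 30 / (2 × 6,000) = 60.0625

$60.06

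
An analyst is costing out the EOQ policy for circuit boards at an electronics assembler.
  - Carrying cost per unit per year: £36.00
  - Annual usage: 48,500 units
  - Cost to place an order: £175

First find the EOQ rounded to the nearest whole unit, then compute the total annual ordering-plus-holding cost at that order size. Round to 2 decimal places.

Optimal lot size Q* = (2 × 48,500 × £175 / £36)^½ ≈ 686.68 → Q = 687 units
Annual ordering cost = (D/Q)·S = (48,500/687) × 175 = £12,354.44
Annual holding cost  = (Q/2)·H = (687/2) × 36 = £12,366.00
Total = £12,354.44 + £12,366.00 = £24,720.44

£24,720.44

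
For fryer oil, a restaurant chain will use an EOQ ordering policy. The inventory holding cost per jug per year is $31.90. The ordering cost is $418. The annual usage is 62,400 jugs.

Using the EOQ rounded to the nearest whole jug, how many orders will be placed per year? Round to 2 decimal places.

48.79 orders per year

EOQ = √(2DS/H) = √(2 × 62,400 × 418 / 31.9)
    = √(1,635,310.34) ≈ 1,278.79 → Q = 1,279
Orders per year = D/Q = 62,400 / 1,279 = 48.788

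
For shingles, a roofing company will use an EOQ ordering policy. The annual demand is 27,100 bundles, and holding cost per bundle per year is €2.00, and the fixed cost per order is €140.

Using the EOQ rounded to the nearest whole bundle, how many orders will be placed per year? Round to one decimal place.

EOQ = √(2DS/H) = √(2 × 27,100 × 140 / 2)
    = √(3,794,000.00) ≈ 1,947.82 → Q = 1,948
Orders per year = D/Q = 27,100 / 1,948 = 13.912

13.9 orders per year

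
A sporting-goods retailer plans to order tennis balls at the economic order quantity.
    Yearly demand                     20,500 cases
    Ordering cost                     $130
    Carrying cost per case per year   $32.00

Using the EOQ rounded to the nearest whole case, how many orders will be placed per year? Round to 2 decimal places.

50.25 orders per year

Optimal lot size Q* = (2 × 20,500 × $130 / $32)^½ ≈ 408.12 → Q = 408
N = D/Q = 20,500/408 ≈ 50.245 orders/yr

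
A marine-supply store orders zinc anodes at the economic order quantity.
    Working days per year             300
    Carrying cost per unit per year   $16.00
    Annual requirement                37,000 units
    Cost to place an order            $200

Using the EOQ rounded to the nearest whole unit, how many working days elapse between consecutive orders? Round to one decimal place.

Q* = √(2·D·S / H) = √(2·37,000·200 / 16) = √925,000.0 ≈ 961.77 → Q = 962 units
T = Q/D × 300 days = 962/37,000 × 300 = 7.800 days

7.8 days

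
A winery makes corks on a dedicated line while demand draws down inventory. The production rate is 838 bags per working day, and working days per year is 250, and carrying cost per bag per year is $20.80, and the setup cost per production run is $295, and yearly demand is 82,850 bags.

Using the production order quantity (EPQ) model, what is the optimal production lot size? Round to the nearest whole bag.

Daily demand d = 82,850/250 = 331.400; p = 838; 1 − d/p = 0.60453
EPQ = √(2DS / (H(1 − d/p)))
    = √(2 × 82,850 × 295 / (20.8 × 0.60453)) ≈ 1,971.65

1,972 bags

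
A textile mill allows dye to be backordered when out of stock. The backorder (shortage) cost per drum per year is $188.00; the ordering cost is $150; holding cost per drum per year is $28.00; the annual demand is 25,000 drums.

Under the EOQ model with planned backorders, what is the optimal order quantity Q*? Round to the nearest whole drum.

555 drums

Basic EOQ = √(2·25,000·150/28) = 517.549
Backorder adjustment √((H+b)/b) = √((28+188)/188) = 1.0719
Q* = 517.549 × 1.0719 ≈ 554.75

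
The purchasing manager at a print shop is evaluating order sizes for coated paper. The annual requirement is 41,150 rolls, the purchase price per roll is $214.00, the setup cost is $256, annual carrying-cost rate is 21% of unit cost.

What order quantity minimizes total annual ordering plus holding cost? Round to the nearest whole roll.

H = i·C = 0.21 × $214 = $44.9400 per roll-year
EOQ = √(2DS/H) = √(2 × 41,150 × 256 / 44.94)
    = √(468,820.65) ≈ 684.70

685 rolls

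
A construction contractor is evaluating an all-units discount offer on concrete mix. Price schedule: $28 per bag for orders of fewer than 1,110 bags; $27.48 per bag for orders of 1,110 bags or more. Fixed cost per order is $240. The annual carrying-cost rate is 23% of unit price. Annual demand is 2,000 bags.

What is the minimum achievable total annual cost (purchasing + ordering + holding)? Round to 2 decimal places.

H₁ = 23%×$28 = $6.4400;  H₂ = 23%×$27.48 = $6.3204
EOQ₁ = √(2×2,000×240/6.4400) = 386.09  (< 1,110, feasible at tier 1)
EOQ₂ = √(2×2,000×240/6.3204) = 389.73  (< 1,110 → use Q = 1,110 at tier-2 price)
TC(tier 1 (EOQ₁), Q≈386.1) = $58,486.44
TC(tier 2, Q≈1,110.0) = $58,900.25
Minimum at tier 1 (EOQ₁): $58,486.44

$58,486.44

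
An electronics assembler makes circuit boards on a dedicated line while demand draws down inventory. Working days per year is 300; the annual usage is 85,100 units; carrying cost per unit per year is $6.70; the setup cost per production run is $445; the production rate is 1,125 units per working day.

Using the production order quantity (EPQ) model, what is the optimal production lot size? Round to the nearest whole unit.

3,888 units

d = 85,100/300 = 283.6667 units/day;  effective holding cost H(1 − d/p) = 6.7·(1 − 283.6667/1125) = 5.01061
Q* = √(2DS / H_eff) = √(2·85,100·445 / 5.01061) ≈ 3,887.90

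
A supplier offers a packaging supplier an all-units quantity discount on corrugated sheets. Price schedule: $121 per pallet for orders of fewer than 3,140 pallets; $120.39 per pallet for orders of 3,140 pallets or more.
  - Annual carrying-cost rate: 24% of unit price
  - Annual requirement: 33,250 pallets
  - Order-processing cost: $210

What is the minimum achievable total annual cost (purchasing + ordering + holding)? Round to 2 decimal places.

H₁ = 24%×$121 = $29.0400;  H₂ = 24%×$120.39 = $28.8936
EOQ₁ = √(2×33,250×210/29.0400) = 693.46  (< 3,140, feasible at tier 1)
EOQ₂ = √(2×33,250×210/28.8936) = 695.22  (< 3,140 → use Q = 3,140 at tier-2 price)
TC(tier 1 (EOQ₁), Q≈693.5) = $4,043,388.11
TC(tier 2, Q≈3,140.0) = $4,050,554.18
Minimum at tier 1 (EOQ₁): $4,043,388.11

$4,043,388.11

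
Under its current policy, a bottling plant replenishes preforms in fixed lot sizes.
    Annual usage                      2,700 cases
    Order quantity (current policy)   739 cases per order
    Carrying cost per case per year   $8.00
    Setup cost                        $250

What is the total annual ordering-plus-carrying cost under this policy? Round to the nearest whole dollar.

Ordering: D/Q × S = 2,700/739 × $250 = $913.40
Holding:  Q/2 × H = 739/2 × $8 = $2,956.00
Total = $913.40 + $2,956.00 = $3,869.40

$3,869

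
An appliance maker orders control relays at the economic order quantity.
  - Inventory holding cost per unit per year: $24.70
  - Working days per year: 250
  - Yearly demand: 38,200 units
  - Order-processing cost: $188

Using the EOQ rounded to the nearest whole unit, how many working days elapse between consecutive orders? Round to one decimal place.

Q* = √(2·D·S / H) = √(2·38,200·188 / 24.7) = √581,506.1 ≈ 762.57 → Q = 763 units
Days between orders = 250 / (D/Q) = 250 / 50.066 ≈ 4.993

5.0 days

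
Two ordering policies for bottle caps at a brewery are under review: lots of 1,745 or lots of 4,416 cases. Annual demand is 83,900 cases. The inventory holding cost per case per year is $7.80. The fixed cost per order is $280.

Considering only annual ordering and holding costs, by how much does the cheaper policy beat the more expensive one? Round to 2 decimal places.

$2,274.18

For each Q, cost = (D/Q)·S + (Q/2)·H.
TC(1,745) = (83,900/1,745)×280 + (1,745/2)×7.8 = $20,267.96
TC(4,416) = (83,900/4,416)×280 + (4,416/2)×7.8 = $22,542.15
Cheaper: Q = 1,745.  Difference = $2,274.18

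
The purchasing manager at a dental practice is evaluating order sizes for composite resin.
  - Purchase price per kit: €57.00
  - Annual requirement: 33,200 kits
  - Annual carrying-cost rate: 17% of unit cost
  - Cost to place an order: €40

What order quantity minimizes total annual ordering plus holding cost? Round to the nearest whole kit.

524 kits

H = i·C = 0.17 × €57 = €9.6900 per kit-year
2DS/H = 2·33,200·40/9.69 = 274,097.01
EOQ = √274,097.01 ≈ 523.54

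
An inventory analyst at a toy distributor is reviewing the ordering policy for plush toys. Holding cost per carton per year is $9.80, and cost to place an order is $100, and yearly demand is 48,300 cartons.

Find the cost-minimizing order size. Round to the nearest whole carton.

993 cartons

2DS/H = 2·48,300·100/9.8 = 985,714.29
EOQ = √985,714.29 ≈ 992.83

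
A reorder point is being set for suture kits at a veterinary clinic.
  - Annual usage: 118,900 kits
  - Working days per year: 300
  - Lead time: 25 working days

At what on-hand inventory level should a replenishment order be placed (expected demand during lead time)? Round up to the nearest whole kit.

Daily demand d = 118,900 / 300 = 396.333 kits/day
Demand during lead time = 396.333 × 25 = 9,908.33
Reorder point = 9,908.33 → round up

9,909 kits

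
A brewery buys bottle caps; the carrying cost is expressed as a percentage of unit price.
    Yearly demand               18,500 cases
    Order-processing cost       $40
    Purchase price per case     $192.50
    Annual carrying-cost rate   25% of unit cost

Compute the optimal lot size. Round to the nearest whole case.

Carrying cost H = $192.5 × 25% = $48.1250/case/yr
2DS/H = 2·18,500·40/48.125 = 30,753.25
EOQ = √30,753.25 ≈ 175.37

175 cases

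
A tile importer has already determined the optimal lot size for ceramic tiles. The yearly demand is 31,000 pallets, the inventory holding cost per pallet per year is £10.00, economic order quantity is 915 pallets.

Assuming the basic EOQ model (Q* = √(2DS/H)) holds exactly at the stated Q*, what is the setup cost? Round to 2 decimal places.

From Q* = √(2DS/H) ⇒ Q*² = 2DS/H.
S = Q²H / (2D) = 915² × 10 / (2 × 31,000) = 135.0363

£135.04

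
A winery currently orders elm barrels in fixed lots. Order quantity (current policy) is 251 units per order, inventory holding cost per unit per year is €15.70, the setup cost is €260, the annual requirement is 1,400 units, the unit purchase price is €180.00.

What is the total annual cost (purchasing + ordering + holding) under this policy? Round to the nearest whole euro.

€255,421

Orders/yr = 1,400/251 = 5.578; ordering cost = 5.578 × €260 = €1,450.20
Average inventory = 251/2 = 125.5; holding cost = 125.5 × €15.7 = €1,970.35
Purchase cost = D·C = 1,400 × 180 = €252,000.00
Total = €1,450.20 + €1,970.35 + €252,000.00 = €255,420.55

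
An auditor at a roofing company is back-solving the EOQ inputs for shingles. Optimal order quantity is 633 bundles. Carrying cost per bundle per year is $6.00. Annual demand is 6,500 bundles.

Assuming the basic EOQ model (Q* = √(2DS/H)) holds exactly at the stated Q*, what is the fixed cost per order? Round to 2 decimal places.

From Q* = √(2DS/H) ⇒ Q*² = 2DS/H.
S = Q²H / (2D) = 633² × 6 / (2 × 6,500) = 184.9334

$184.93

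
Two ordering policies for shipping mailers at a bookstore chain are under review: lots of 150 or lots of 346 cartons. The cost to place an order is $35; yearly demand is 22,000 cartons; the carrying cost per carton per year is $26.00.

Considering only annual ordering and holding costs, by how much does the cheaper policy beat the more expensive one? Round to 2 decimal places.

For each Q, cost = (D/Q)·S + (Q/2)·H.
TC(150) = (22,000/150)×35 + (150/2)×26 = $7,083.33
TC(346) = (22,000/346)×35 + (346/2)×26 = $6,723.43
Cheaper: Q = 346.  Difference = $359.90

$359.90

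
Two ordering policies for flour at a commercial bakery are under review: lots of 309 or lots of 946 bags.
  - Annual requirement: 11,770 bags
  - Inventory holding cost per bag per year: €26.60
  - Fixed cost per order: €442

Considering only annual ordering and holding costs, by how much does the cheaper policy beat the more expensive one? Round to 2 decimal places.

For each Q, cost = (D/Q)·S + (Q/2)·H.
TC(309) = (11,770/309)×442 + (309/2)×26.6 = €20,945.75
TC(946) = (11,770/946)×442 + (946/2)×26.6 = €18,081.10
Lots of 946 are cheaper by €2,864.65.

€2,864.65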